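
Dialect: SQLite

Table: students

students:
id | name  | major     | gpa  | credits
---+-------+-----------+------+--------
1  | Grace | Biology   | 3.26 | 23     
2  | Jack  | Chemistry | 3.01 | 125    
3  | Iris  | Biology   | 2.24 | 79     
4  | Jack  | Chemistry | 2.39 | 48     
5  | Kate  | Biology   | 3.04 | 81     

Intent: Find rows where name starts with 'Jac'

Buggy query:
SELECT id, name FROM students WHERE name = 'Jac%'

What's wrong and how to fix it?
Bug: Wildcards only work with LIKE; '=' treats '%' as a literal character

Fix: Replace '=' with LIKE so 'Jac%' is treated as a pattern

Corrected query:
SELECT id, name FROM students WHERE name LIKE 'Jac%'

Result:
id | name
---+-----
2  | Jack
4  | Jack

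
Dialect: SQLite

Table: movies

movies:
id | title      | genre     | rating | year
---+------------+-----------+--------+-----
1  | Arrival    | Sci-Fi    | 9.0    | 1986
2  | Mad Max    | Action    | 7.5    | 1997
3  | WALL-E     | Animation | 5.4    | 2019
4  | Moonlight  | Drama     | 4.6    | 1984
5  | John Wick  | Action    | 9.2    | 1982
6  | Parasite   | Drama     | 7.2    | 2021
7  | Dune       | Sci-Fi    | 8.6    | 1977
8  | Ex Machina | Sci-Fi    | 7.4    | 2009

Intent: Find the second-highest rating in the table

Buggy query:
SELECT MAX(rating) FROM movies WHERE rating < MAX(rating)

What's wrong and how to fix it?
Bug: MAX(rating) on the right of the comparison is an aggregate-in-WHERE error

Fix: Put the inner MAX in a scalar subquery

Corrected query:
SELECT MAX(rating) FROM movies WHERE rating < (SELECT MAX(rating) FROM movies)

Result:
MAX(rating)
-----------
9          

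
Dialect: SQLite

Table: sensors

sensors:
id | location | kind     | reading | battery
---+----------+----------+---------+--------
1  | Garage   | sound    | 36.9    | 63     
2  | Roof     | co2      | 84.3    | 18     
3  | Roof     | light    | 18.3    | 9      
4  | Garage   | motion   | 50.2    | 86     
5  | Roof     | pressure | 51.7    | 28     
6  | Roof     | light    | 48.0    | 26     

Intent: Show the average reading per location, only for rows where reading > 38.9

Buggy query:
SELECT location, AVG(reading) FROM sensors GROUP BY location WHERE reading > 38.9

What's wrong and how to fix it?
Bug: Row-level WHERE must come before GROUP BY in the clause order

Fix: Place WHERE between FROM and GROUP BY

Corrected query:
SELECT location, AVG(reading) FROM sensors WHERE reading > 38.9 GROUP BY location

Result:
location | AVG(reading)
---------+-------------
Garage   | 50.2        
Roof     | 61.333333   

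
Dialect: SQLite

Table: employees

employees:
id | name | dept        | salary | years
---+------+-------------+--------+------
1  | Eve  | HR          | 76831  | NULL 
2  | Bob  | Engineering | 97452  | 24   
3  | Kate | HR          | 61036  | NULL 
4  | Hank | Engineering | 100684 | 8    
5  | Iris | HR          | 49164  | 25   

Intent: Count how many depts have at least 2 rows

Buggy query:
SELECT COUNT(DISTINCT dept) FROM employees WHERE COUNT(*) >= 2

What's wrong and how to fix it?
Bug: WHERE filters individual rows, not groups, so a group-level COUNT is invalid there

Fix: Group first with HAVING COUNT(*) >= 2, then COUNT the resulting groups

Corrected query:
SELECT COUNT(*) FROM (SELECT dept FROM employees GROUP BY dept HAVING COUNT(*) >= 2)

Result:
COUNT(*)
--------
2       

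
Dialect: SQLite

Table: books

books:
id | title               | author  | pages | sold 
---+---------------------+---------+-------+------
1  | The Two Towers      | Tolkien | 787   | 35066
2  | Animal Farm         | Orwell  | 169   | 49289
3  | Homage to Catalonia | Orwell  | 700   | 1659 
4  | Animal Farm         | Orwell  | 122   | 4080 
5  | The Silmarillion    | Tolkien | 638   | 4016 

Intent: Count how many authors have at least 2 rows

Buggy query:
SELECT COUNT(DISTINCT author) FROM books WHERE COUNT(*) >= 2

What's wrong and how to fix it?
Bug: COUNT(*) cannot appear in WHERE; the per-group count doesn't exist yet

Fix: Group first with HAVING COUNT(*) >= 2, then COUNT the resulting groups

Corrected query:
SELECT COUNT(*) FROM (SELECT author FROM books GROUP BY author HAVING COUNT(*) >= 2)

Result:
COUNT(*)
--------
2       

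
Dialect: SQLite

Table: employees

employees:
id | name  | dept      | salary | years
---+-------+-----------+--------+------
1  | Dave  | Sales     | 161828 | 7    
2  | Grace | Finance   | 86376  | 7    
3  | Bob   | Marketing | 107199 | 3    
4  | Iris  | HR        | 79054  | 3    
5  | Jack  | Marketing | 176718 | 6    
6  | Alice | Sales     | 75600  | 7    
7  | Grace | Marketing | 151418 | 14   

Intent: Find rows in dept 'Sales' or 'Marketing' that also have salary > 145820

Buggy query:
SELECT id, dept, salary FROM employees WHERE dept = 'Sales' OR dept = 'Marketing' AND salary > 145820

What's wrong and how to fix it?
Bug: AND binds tighter than OR, so this parses as dept = 'Sales' OR (dept = 'Marketing' AND salary > 145820)

Fix: Group the OR with parentheses (or use IN), then AND the threshold

Corrected query:
SELECT id, dept, salary FROM employees WHERE (dept = 'Sales' OR dept = 'Marketing') AND salary > 145820

Result:
id | dept      | salary
---+-----------+-------
1  | Sales     | 161828
5  | Marketing | 176718
7  | Marketing | 151418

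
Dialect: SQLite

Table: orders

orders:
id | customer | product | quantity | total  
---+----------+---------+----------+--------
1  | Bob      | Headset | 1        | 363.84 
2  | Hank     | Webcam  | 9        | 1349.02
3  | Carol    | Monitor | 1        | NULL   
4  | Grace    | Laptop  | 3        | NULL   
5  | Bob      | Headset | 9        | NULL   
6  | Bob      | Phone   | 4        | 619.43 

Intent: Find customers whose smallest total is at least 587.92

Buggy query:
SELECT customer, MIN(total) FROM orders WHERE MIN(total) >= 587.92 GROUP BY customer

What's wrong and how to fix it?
Bug: Aggregates like MIN are computed per group after WHERE runs

Fix: Replace WHERE with HAVING after the GROUP BY

Corrected query:
SELECT customer, MIN(total) FROM orders GROUP BY customer HAVING MIN(total) >= 587.92

Result:
customer | MIN(total)
---------+-----------
Hank     | 1349.02   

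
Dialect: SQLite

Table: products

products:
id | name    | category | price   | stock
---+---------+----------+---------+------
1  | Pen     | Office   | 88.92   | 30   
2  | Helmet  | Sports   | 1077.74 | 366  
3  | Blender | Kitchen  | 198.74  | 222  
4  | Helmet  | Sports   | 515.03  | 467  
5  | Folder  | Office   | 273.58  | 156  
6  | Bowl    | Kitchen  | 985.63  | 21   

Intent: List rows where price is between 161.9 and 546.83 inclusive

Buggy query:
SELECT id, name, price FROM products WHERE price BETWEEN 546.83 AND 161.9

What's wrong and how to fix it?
Bug: BETWEEN expects the lower bound first; with 546.83 AND 161.9 the range is empty

Fix: Write BETWEEN 161.9 AND 546.83

Corrected query:
SELECT id, name, price FROM products WHERE price BETWEEN 161.9 AND 546.83

Result:
id | name    | price 
---+---------+-------
3  | Blender | 198.74
4  | Helmet  | 515.03
5  | Folder  | 273.58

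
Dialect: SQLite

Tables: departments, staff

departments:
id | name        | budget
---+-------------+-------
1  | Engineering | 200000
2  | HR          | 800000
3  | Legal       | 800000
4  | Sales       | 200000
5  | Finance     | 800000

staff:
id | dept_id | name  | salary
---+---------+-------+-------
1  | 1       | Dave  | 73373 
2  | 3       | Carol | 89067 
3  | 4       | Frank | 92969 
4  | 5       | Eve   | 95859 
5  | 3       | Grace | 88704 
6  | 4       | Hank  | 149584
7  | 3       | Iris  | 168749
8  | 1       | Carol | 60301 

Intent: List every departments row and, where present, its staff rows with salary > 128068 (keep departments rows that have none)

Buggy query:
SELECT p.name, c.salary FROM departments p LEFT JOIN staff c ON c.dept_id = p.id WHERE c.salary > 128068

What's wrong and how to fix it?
Bug: A WHERE condition on the right-hand table after LEFT JOIN drops unmatched parents

Fix: Move the right-table condition into the ON clause so unmatched parents are kept

Corrected query:
SELECT p.name, c.salary FROM departments p LEFT JOIN staff c ON c.dept_id = p.id AND c.salary > 128068

Result:
name        | salary
------------+-------
Engineering | NULL  
HR          | NULL  
Legal       | 168749
Sales       | 149584
Finance     | NULL  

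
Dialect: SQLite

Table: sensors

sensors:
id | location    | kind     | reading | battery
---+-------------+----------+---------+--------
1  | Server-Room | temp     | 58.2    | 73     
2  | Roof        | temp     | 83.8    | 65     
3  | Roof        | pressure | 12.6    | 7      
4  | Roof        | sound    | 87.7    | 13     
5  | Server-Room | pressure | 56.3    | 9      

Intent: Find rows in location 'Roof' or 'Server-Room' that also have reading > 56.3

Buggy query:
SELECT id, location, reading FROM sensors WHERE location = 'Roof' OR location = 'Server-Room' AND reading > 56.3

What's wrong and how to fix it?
Bug: AND binds tighter than OR, so this parses as location = 'Roof' OR (location = 'Server-Room' AND reading > 56.3)

Fix: Group the OR with parentheses (or use IN), then AND the threshold

Corrected query:
SELECT id, location, reading FROM sensors WHERE (location = 'Roof' OR location = 'Server-Room') AND reading > 56.3

Result:
id | location    | reading
---+-------------+--------
1  | Server-Room | 58.2   
2  | Roof        | 83.8   
4  | Roof        | 87.7   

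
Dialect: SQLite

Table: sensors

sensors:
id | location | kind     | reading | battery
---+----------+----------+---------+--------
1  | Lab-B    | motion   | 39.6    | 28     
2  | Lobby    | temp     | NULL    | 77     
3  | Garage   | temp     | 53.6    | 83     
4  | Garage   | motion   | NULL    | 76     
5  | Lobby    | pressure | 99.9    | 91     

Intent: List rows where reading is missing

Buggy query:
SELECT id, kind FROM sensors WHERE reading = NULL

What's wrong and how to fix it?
Bug: Comparing to NULL with '=' never matches; NULL = NULL is unknown, not true

Fix: Use IS NULL to test for NULL

Corrected query:
SELECT id, kind FROM sensors WHERE reading IS NULL

Result:
id | kind  
---+-------
2  | temp  
4  | motion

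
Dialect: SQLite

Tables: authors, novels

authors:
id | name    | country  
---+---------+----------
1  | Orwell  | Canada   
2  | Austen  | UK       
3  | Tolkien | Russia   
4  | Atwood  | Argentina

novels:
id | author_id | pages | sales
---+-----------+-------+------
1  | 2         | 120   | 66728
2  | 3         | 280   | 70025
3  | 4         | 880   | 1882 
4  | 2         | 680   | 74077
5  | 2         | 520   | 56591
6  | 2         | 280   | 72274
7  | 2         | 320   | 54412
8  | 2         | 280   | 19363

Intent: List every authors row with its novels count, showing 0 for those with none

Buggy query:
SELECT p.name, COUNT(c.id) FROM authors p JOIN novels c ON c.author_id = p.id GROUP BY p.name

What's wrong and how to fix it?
Bug: An inner join excludes parents with zero children

Fix: Use LEFT JOIN so parents without children still appear (COUNT(c.id) gives 0)

Corrected query:
SELECT p.name, COUNT(c.id) FROM authors p LEFT JOIN novels c ON c.author_id = p.id GROUP BY p.name

Result:
name    | COUNT(c.id)
--------+------------
Atwood  | 1          
Austen  | 6          
Orwell  | 0          
Tolkien | 1          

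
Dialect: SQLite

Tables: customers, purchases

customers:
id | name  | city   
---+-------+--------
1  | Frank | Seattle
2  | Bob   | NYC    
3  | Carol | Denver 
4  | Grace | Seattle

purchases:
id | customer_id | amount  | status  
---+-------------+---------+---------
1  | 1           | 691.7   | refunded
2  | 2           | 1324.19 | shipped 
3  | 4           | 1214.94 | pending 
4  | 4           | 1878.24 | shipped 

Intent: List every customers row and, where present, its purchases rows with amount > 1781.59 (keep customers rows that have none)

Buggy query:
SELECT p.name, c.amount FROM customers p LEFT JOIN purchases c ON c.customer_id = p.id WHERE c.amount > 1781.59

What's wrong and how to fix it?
Bug: A WHERE condition on the right-hand table after LEFT JOIN drops unmatched parents

Fix: Put 'c.amount > 1781.59' in the JOIN's ON clause instead of WHERE

Corrected query:
SELECT p.name, c.amount FROM customers p LEFT JOIN purchases c ON c.customer_id = p.id AND c.amount > 1781.59

Result:
name  | amount 
------+--------
Frank | NULL   
Bob   | NULL   
Carol | NULL   
Grace | 1878.24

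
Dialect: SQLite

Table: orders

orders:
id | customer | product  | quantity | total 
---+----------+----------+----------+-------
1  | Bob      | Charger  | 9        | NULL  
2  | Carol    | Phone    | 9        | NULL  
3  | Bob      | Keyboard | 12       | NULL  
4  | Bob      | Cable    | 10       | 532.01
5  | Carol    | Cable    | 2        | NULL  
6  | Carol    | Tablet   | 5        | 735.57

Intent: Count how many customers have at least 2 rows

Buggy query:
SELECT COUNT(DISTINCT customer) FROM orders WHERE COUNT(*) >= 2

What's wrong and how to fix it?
Bug: COUNT(*) cannot appear in WHERE; the per-group count doesn't exist yet

Fix: Use a subquery that GROUPs and filters with HAVING, then count its rows

Corrected query:
SELECT COUNT(*) FROM (SELECT customer FROM orders GROUP BY customer HAVING COUNT(*) >= 2)

Result:
COUNT(*)
--------
2       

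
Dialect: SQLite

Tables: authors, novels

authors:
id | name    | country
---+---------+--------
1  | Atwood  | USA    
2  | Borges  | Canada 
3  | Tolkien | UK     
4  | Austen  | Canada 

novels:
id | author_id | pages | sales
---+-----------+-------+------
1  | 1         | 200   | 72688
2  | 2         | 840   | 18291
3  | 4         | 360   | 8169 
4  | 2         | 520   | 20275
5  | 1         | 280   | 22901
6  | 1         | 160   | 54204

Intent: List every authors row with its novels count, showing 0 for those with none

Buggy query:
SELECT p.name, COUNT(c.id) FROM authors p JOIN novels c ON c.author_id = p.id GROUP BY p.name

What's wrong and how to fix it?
Bug: INNER JOIN drops authors rows that have no matching novels rows

Fix: Switch to LEFT JOIN to retain unmatched parent rows

Corrected query:
SELECT p.name, COUNT(c.id) FROM authors p LEFT JOIN novels c ON c.author_id = p.id GROUP BY p.name

Result:
name    | COUNT(c.id)
--------+------------
Atwood  | 3          
Austen  | 1          
Borges  | 2          
Tolkien | 0          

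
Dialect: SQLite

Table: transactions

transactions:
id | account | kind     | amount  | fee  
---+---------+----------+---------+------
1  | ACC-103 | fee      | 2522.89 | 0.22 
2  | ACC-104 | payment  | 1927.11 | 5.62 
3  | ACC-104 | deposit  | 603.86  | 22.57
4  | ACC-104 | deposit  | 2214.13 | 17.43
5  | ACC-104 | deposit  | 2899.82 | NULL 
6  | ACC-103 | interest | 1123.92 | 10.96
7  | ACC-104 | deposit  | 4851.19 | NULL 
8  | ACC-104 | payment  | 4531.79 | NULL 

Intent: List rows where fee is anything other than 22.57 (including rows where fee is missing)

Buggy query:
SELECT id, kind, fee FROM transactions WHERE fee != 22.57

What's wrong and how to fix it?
Bug: 'fee != 22.57' is unknown when fee is NULL, so NULL rows are silently excluded

Fix: Handle NULL separately with IS NULL alongside the inequality

Corrected query:
SELECT id, kind, fee FROM transactions WHERE fee != 22.57 OR fee IS NULL

Result:
id | kind     | fee  
---+----------+------
1  | fee      | 0.22 
2  | payment  | 5.62 
4  | deposit  | 17.43
5  | deposit  | NULL 
6  | interest | 10.96
7  | deposit  | NULL 
8  | payment  | NULL 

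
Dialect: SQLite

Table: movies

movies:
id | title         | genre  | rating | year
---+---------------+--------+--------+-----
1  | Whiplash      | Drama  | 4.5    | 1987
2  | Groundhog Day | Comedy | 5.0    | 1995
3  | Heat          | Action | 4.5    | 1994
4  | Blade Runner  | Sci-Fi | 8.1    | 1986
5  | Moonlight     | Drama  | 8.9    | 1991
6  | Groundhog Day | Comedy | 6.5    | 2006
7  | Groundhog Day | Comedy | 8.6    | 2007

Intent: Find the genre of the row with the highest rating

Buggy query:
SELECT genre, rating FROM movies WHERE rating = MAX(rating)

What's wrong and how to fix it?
Bug: MAX(rating) is an aggregate and cannot be used directly in WHERE

Fix: Wrap MAX in a scalar subquery so WHERE compares against a single value

Corrected query:
SELECT genre, rating FROM movies WHERE rating = (SELECT MAX(rating) FROM movies)

Result:
genre | rating
------+-------
Drama | 8.9   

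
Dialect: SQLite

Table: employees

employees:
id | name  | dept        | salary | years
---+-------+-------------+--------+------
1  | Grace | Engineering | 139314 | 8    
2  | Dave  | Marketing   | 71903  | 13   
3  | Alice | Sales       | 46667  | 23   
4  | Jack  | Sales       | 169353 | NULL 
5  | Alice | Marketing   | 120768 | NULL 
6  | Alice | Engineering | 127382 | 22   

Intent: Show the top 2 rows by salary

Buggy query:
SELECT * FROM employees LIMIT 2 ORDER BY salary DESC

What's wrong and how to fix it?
Bug: ORDER BY cannot follow LIMIT; LIMIT is the final clause

Fix: Sort with ORDER BY, then apply LIMIT

Corrected query:
SELECT * FROM employees ORDER BY salary DESC LIMIT 2

Result:
id | name  | dept        | salary | years
---+-------+-------------+--------+------
4  | Jack  | Sales       | 169353 | NULL 
1  | Grace | Engineering | 139314 | 8    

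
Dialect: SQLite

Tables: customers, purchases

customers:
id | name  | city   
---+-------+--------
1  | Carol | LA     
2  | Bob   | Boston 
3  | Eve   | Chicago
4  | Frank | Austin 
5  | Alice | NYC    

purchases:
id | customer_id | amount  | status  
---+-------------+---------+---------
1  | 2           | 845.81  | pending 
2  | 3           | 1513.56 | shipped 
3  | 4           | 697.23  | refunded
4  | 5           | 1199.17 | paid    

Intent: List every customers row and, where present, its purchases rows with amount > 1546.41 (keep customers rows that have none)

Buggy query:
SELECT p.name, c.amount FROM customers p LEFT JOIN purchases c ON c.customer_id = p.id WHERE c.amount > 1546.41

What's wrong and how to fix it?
Bug: Filtering c.amount in WHERE discards the NULL rows produced by LEFT JOIN, turning it into an inner join

Fix: Move the right-table condition into the ON clause so unmatched parents are kept

Corrected query:
SELECT p.name, c.amount FROM customers p LEFT JOIN purchases c ON c.customer_id = p.id AND c.amount > 1546.41

Result:
name  | amount
------+-------
Carol | NULL  
Bob   | NULL  
Eve   | NULL  
Frank | NULL  
Alice | NULL  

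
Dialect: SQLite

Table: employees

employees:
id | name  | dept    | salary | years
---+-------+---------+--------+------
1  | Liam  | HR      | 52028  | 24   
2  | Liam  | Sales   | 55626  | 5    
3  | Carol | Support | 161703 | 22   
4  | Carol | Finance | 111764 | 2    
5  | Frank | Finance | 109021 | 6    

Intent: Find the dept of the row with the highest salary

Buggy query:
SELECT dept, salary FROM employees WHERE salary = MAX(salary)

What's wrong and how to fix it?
Bug: WHERE is evaluated per row; an aggregate over the whole table isn't defined there

Fix: Use a subquery: WHERE salary = (SELECT MAX(salary) FROM employees)

Corrected query:
SELECT dept, salary FROM employees WHERE salary = (SELECT MAX(salary) FROM employees)

Result:
dept    | salary
--------+-------
Support | 161703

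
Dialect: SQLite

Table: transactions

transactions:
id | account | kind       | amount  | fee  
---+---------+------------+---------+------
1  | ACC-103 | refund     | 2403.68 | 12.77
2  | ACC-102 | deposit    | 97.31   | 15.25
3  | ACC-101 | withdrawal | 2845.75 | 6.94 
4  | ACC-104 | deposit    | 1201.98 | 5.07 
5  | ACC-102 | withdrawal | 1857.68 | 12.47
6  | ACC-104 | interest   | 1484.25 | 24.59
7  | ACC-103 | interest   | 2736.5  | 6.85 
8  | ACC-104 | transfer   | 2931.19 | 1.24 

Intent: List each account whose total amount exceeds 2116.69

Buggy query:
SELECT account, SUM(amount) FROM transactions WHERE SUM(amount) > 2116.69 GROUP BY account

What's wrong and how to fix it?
Bug: SUM(amount) is an aggregate, but WHERE filters rows before aggregation

Fix: Use HAVING (which filters groups after aggregation) instead of WHERE

Corrected query:
SELECT account, SUM(amount) FROM transactions GROUP BY account HAVING SUM(amount) > 2116.69

Result:
account | SUM(amount)
--------+------------
ACC-101 | 2845.75    
ACC-103 | 5140.18    
ACC-104 | 5617.42    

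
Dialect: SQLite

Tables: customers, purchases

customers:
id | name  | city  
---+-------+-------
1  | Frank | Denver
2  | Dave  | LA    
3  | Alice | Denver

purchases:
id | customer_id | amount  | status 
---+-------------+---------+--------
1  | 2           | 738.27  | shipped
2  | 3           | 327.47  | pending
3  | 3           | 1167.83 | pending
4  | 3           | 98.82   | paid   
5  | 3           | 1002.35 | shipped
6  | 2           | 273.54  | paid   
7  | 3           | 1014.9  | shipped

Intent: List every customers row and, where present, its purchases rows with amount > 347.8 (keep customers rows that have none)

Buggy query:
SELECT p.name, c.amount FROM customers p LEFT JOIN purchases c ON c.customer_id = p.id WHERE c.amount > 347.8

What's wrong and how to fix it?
Bug: A WHERE condition on the right-hand table after LEFT JOIN drops unmatched parents

Fix: Put 'c.amount > 347.8' in the JOIN's ON clause instead of WHERE

Corrected query:
SELECT p.name, c.amount FROM customers p LEFT JOIN purchases c ON c.customer_id = p.id AND c.amount > 347.8

Result:
name  | amount 
------+--------
Frank | NULL   
Dave  | 738.27 
Alice | 1002.35
Alice | 1014.9 
Alice | 1167.83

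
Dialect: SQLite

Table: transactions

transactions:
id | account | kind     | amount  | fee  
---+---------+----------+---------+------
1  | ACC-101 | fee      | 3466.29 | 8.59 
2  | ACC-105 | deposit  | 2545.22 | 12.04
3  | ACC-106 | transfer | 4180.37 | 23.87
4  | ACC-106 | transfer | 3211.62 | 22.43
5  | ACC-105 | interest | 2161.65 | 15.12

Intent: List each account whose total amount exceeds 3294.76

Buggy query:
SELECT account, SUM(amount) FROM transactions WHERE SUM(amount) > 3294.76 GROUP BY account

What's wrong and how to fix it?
Bug: SUM(amount) is an aggregate, but WHERE filters rows before aggregation

Fix: Move the aggregate condition to a HAVING clause

Corrected query:
SELECT account, SUM(amount) FROM transactions GROUP BY account HAVING SUM(amount) > 3294.76

Result:
account | SUM(amount)
--------+------------
ACC-101 | 3466.29    
ACC-105 | 4706.87    
ACC-106 | 7391.99    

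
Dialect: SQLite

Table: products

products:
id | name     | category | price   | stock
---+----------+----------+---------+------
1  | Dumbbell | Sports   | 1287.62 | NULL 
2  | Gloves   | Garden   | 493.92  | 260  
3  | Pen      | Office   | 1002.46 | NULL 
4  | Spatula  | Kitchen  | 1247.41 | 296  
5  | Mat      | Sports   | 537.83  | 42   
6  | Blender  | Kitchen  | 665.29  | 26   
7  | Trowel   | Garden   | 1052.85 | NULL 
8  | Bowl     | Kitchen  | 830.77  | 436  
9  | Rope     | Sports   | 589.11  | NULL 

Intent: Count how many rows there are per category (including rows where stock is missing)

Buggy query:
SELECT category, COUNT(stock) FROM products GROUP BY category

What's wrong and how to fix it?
Bug: COUNT(stock) skips NULLs, so groups with missing stock are undercounted

Fix: Use COUNT(*) to count all rows regardless of NULL

Corrected query:
SELECT category, COUNT(*) FROM products GROUP BY category

Result:
category | COUNT(*)
---------+---------
Garden   | 2       
Kitchen  | 3       
Office   | 1       
Sports   | 3       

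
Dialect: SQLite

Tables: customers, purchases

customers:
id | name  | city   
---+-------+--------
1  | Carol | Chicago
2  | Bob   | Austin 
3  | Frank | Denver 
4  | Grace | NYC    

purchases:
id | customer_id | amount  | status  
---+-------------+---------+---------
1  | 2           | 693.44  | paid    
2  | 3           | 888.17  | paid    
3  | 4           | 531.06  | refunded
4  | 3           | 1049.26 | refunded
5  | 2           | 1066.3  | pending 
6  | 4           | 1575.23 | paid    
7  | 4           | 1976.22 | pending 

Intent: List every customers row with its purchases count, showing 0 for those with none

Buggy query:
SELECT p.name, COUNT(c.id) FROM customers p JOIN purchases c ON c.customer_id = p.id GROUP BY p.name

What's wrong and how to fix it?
Bug: An inner join excludes parents with zero children

Fix: Switch to LEFT JOIN to retain unmatched parent rows

Corrected query:
SELECT p.name, COUNT(c.id) FROM customers p LEFT JOIN purchases c ON c.customer_id = p.id GROUP BY p.name

Result:
name  | COUNT(c.id)
------+------------
Bob   | 2          
Carol | 0          
Frank | 2          
Grace | 3          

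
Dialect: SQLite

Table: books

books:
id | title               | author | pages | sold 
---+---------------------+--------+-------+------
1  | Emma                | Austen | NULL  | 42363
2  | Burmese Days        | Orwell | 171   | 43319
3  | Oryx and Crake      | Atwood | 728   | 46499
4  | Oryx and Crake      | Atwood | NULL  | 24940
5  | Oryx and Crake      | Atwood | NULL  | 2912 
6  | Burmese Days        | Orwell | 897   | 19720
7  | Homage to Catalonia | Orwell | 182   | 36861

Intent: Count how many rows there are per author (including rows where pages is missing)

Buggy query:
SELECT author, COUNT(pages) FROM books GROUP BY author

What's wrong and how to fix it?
Bug: COUNT(pages) skips NULLs, so groups with missing pages are undercounted

Fix: Replace COUNT(pages) with COUNT(*)

Corrected query:
SELECT author, COUNT(*) FROM books GROUP BY author

Result:
author | COUNT(*)
-------+---------
Atwood | 3       
Austen | 1       
Orwell | 3       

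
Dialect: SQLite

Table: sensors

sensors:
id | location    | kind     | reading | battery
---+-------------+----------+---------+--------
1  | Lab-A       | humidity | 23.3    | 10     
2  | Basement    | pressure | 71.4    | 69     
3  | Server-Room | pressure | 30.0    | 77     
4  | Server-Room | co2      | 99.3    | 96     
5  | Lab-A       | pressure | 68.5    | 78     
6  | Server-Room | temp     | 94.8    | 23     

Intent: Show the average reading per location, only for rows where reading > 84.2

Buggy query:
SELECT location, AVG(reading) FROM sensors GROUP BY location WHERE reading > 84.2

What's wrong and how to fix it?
Bug: Row-level WHERE must come before GROUP BY in the clause order

Fix: Place WHERE between FROM and GROUP BY

Corrected query:
SELECT location, AVG(reading) FROM sensors WHERE reading > 84.2 GROUP BY location

Result:
location    | AVG(reading)
------------+-------------
Server-Room | 97.05       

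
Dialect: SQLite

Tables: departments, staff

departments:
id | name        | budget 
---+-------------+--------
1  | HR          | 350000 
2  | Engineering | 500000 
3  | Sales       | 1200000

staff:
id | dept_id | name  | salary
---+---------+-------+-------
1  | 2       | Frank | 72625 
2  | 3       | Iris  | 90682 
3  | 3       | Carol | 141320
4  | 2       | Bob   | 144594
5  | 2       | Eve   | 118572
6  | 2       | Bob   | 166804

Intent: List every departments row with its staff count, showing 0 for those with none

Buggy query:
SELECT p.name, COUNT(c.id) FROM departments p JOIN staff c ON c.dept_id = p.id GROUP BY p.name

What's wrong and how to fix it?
Bug: INNER JOIN drops departments rows that have no matching staff rows

Fix: Switch to LEFT JOIN to retain unmatched parent rows

Corrected query:
SELECT p.name, COUNT(c.id) FROM departments p LEFT JOIN staff c ON c.dept_id = p.id GROUP BY p.name

Result:
name        | COUNT(c.id)
------------+------------
Engineering | 4          
HR          | 0          
Sales       | 2          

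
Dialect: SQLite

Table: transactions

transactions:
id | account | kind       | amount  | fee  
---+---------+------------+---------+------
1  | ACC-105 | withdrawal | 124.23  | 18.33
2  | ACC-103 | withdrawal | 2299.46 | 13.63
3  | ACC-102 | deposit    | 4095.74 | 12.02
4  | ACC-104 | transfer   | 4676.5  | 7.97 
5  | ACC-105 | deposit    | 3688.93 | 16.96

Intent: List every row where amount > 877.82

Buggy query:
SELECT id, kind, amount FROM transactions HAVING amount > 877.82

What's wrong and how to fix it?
Bug: This is a non-aggregate query (no GROUP BY, no aggregates), so in SQLite the HAVING clause is invalid here; a row-level condition belongs in WHERE

Fix: Use WHERE for row-level filtering

Corrected query:
SELECT id, kind, amount FROM transactions WHERE amount > 877.82

Result:
id | kind       | amount 
---+------------+--------
2  | withdrawal | 2299.46
3  | deposit    | 4095.74
4  | transfer   | 4676.5 
5  | deposit    | 3688.93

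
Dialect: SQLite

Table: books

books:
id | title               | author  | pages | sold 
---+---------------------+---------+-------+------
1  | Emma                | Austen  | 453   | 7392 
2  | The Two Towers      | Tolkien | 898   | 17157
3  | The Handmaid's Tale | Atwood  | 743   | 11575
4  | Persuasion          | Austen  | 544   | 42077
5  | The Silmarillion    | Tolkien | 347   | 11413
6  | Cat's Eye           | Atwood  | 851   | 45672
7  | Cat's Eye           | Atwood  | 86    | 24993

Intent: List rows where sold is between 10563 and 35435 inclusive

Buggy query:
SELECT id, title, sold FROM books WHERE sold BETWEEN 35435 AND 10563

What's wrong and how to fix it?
Bug: The bounds are reversed; BETWEEN a AND b requires a <= b to match anything

Fix: Write BETWEEN 10563 AND 35435

Corrected query:
SELECT id, title, sold FROM books WHERE sold BETWEEN 10563 AND 35435

Result:
id | title               | sold 
---+---------------------+------
2  | The Two Towers      | 17157
3  | The Handmaid's Tale | 11575
5  | The Silmarillion    | 11413
7  | Cat's Eye           | 24993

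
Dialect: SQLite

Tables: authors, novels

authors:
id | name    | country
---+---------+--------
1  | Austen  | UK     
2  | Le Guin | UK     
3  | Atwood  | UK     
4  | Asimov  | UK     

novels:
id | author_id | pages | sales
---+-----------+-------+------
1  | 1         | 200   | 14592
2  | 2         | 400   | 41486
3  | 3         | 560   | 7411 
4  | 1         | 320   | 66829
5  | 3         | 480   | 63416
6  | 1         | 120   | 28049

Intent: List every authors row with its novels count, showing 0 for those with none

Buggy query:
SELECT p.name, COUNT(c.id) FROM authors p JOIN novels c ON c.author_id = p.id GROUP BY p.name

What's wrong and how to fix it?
Bug: INNER JOIN drops authors rows that have no matching novels rows

Fix: Switch to LEFT JOIN to retain unmatched parent rows

Corrected query:
SELECT p.name, COUNT(c.id) FROM authors p LEFT JOIN novels c ON c.author_id = p.id GROUP BY p.name

Result:
name    | COUNT(c.id)
--------+------------
Asimov  | 0          
Atwood  | 2          
Austen  | 3          
Le Guin | 1          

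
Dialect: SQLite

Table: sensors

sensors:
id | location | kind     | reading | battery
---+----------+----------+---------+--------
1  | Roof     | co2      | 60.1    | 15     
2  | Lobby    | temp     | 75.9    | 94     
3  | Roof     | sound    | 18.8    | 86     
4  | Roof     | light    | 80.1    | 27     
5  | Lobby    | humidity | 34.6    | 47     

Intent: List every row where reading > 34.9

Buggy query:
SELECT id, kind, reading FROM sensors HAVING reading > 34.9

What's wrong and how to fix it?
Bug: This is a non-aggregate query (no GROUP BY, no aggregates), so in SQLite the HAVING clause is invalid here; a row-level condition belongs in WHERE

Fix: Replace HAVING with WHERE since the condition applies to individual rows

Corrected query:
SELECT id, kind, reading FROM sensors WHERE reading > 34.9

Result:
id | kind  | reading
---+-------+--------
1  | co2   | 60.1   
2  | temp  | 75.9   
4  | light | 80.1   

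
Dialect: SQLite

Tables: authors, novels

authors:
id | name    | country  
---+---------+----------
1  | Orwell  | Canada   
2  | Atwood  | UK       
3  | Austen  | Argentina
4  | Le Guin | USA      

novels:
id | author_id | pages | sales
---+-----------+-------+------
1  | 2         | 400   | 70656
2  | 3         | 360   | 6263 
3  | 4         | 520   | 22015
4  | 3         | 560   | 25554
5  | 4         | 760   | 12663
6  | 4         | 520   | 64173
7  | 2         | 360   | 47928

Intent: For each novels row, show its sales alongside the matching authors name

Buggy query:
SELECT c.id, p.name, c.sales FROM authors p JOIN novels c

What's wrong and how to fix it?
Bug: JOIN with no ON clause produces a cartesian product; every novels row pairs with every authors row

Fix: Specify the join condition linking the foreign key to the parent id

Corrected query:
SELECT c.id, p.name, c.sales FROM authors p JOIN novels c ON c.author_id = p.id

Result:
id | name    | sales
---+---------+------
1  | Atwood  | 70656
2  | Austen  | 6263 
3  | Le Guin | 22015
4  | Austen  | 25554
5  | Le Guin | 12663
6  | Le Guin | 64173
7  | Atwood  | 47928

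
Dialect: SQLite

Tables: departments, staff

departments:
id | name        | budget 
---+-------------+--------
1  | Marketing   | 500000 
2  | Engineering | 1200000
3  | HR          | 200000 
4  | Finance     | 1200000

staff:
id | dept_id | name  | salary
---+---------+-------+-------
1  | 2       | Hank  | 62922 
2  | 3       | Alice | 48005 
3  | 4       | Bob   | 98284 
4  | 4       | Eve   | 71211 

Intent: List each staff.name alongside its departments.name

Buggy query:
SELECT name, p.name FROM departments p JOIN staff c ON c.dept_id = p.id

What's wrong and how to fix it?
Bug: 'name' exists in both joined tables, so the database can't tell which one is meant

Fix: Qualify the column with its table alias (c.name)

Corrected query:
SELECT c.name, p.name FROM departments p JOIN staff c ON c.dept_id = p.id

Result:
name  | name       
------+------------
Hank  | Engineering
Alice | HR         
Bob   | Finance    
Eve   | Finance    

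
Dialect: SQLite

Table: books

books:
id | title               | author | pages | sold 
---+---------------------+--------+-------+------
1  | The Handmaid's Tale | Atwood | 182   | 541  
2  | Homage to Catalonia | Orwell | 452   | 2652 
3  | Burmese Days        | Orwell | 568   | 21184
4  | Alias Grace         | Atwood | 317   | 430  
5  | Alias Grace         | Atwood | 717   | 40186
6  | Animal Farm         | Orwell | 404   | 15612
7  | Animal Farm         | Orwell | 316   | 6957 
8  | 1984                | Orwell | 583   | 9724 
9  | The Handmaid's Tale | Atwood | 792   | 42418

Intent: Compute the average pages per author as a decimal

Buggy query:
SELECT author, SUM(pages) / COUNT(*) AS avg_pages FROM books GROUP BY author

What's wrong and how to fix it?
Bug: SUM(pages) and COUNT(*) are both integers; the division truncates the fractional part

Fix: Multiply by 1.0 (or CAST to REAL) to force floating-point division

Corrected query:
SELECT author, SUM(pages) * 1.0 / COUNT(*) AS avg_pages FROM books GROUP BY author

Result:
author | avg_pages
-------+----------
Atwood | 502      
Orwell | 464.6    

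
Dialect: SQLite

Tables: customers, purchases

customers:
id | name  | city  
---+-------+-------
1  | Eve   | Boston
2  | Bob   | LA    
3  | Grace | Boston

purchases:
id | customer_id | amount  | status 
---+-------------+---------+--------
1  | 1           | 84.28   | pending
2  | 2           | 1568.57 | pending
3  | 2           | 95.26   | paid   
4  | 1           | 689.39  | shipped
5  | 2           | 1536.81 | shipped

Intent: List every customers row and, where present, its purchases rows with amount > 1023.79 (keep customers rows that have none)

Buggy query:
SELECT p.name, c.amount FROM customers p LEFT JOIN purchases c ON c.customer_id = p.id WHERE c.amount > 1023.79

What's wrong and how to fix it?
Bug: A WHERE condition on the right-hand table after LEFT JOIN drops unmatched parents

Fix: Move the right-table condition into the ON clause so unmatched parents are kept

Corrected query:
SELECT p.name, c.amount FROM customers p LEFT JOIN purchases c ON c.customer_id = p.id AND c.amount > 1023.79

Result:
name  | amount 
------+--------
Eve   | NULL   
Bob   | 1536.81
Bob   | 1568.57
Grace | NULL   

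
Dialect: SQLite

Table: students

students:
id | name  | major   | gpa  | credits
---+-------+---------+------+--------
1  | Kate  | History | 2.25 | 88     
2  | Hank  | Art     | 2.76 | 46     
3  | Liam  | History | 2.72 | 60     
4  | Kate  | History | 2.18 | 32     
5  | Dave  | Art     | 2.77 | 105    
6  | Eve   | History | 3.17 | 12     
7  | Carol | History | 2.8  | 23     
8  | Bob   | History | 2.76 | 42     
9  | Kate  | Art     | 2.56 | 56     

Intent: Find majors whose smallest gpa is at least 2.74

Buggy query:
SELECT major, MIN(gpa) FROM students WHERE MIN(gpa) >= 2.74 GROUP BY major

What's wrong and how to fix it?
Bug: MIN() in WHERE is a misuse of aggregate

Fix: Use HAVING for the per-group MIN condition

Corrected query:
SELECT major, MIN(gpa) FROM students GROUP BY major HAVING MIN(gpa) >= 2.74

Result:
(no rows)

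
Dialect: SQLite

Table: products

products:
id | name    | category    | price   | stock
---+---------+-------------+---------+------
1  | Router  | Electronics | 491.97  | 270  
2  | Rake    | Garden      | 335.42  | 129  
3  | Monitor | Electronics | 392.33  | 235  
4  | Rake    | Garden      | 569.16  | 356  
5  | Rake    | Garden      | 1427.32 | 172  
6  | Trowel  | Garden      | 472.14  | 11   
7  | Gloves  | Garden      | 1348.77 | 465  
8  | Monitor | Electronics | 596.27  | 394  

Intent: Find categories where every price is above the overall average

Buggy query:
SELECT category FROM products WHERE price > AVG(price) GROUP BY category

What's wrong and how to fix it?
Bug: AVG() is an aggregate; it can't sit directly in WHERE

Fix: Use a subquery for AVG and a HAVING MIN(...) filter so the condition holds for every row in the group

Corrected query:
SELECT category FROM products GROUP BY category HAVING MIN(price) > (SELECT AVG(price) FROM products)

Result:
(no rows)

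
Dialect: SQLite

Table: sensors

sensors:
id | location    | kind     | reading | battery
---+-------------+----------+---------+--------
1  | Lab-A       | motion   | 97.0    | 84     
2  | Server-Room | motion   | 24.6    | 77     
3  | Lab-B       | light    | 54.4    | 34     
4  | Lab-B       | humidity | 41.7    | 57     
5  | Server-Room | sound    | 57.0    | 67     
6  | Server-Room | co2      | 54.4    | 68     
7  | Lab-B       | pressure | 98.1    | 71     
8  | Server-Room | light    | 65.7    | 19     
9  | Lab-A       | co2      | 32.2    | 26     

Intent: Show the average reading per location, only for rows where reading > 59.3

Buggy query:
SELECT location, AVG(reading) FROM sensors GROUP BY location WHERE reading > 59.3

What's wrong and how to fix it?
Bug: Row-level WHERE must come before GROUP BY in the clause order

Fix: Move the WHERE clause before GROUP BY

Corrected query:
SELECT location, AVG(reading) FROM sensors WHERE reading > 59.3 GROUP BY location

Result:
location    | AVG(reading)
------------+-------------
Lab-A       | 97          
Lab-B       | 98.1        
Server-Room | 65.7        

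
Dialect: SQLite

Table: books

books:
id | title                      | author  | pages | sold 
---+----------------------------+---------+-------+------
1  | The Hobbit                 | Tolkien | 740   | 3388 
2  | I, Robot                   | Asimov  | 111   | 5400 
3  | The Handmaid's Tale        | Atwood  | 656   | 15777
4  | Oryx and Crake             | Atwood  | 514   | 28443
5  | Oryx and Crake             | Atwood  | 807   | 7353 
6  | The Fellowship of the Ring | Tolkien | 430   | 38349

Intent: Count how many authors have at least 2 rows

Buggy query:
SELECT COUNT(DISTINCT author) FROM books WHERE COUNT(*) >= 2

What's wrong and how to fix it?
Bug: COUNT(*) cannot appear in WHERE; the per-group count doesn't exist yet

Fix: Group first with HAVING COUNT(*) >= 2, then COUNT the resulting groups

Corrected query:
SELECT COUNT(*) FROM (SELECT author FROM books GROUP BY author HAVING COUNT(*) >= 2)

Result:
COUNT(*)
--------
2       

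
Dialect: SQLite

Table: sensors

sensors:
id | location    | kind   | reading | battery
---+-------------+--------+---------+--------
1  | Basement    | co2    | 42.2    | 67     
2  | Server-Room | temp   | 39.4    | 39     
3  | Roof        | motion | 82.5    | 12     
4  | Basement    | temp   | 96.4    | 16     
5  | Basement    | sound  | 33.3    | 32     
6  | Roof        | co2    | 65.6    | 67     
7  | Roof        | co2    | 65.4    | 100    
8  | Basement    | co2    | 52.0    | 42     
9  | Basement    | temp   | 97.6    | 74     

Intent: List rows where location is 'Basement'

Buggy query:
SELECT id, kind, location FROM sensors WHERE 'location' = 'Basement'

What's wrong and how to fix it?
Bug: Single quotes denote string literals in SQL; the column name is being compared as a constant string

Fix: Reference the column as location without single quotes

Corrected query:
SELECT id, kind, location FROM sensors WHERE location = 'Basement'

Result:
id | kind  | location
---+-------+---------
1  | co2   | Basement
4  | temp  | Basement
5  | sound | Basement
8  | co2   | Basement
9  | temp  | Basement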